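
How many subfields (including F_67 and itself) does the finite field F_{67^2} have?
F_{67^2} has 2 subfields

The subfields of F_{p^n} are exactly the fields F_{p^d} for d | n (each is the fixed field of the unique index-d subgroup of Gal(F_{p^n}/F_p) ≅ Z/nZ). The divisors of n = 2 are {1, 2}, giving 2 subfields: F_{67^1}, F_{67^2}.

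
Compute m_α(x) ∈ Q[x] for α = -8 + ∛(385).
m_α(x) = x^3 + 24x^2 + 192x + 127

Set β = α + 8 = ∛(385), so β^3 = 385. Then (α + 8)^3 - 385 = 0, i.e. α is a root of g(x) = (x + 8)^3 - 385 = x^3 + 24x^2 + 192x + 127. Since g(x) = h(x + 8) where h(x) = x^3 - 385, and h is irreducible over Q (because 385 is not a perfect cube, so h has no rational root, and a monic cubic with no rational root is irreducible), g is also irreducible (irreducibility is preserved under the substitution x → x + 8). Hence m_α(x) = x^3 + 24x^2 + 192x + 127.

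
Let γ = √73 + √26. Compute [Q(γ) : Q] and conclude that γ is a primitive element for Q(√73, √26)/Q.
[Q(γ) : Q] = 4 (equivalently, Q(γ) = Q(√73, √26))

Obviously Q(γ) ⊆ Q(√73, √26), and [Q(√73, √26):Q] = 4 (since 73, 26 are distinct squarefree integers > 1 with 1898 not a perfect square). To show equality we compute the minimal polynomial of γ. From γ = √73 + √26: γ^2 = 73 + 2√(1898) + 26 = 99 + 2√(1898), so γ^2 - 99 = 2√(1898); squaring, (γ^2 - 99)^2 = 4·1898, i.e. γ^4 - 198γ^2 + 9801 - 7592 = 0, i.e. γ^4 - 198γ^2 + 2209 = 0. So γ is a root of x^4 - 198x^2 + 2209. This polynomial is irreducible over Q: it has no rational root (each ±√73 ± √26 is irrational), and any factorization into two quadratics over Q would force √(1898) ∈ Q (pairing opposite roots) or √73, √26 ∈ Q (other pairings), all impossible. Hence [Q(γ):Q] = 4 = [Q(√73, √26):Q], so Q(γ) = Q(√73, √26).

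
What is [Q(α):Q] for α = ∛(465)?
[Q(α):Q] = 3

The minimal polynomial of α is x^3 - 465, irreducible over Q since 465 is not a perfect cube (so x^3 - 465 has no rational root). Hence [Q(α):Q] = deg(m_α) = 3.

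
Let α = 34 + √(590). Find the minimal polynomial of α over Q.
m_α(x) = x^2 - 68x + 566

From α - 34 = √(590), squaring gives (α - 34)^2 = 590, i.e. α^2 - 68α + 1156 = 590, so α^2 - 68α + 566 = 0. The discriminant of x^2 - 68x + 566 is (-68)^2 - 4·(566) = 4624 - 2264 = 2360, and 4·(590) is not a perfect square in Q since 590 is squarefree and ≠ 1. Hence x^2 - 68x + 566 is irreducible over Q and is the minimal polynomial of α.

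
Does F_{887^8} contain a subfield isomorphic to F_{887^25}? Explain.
No: F_{887^25} is not a subfield of F_{887^8}

F_{p^m} embeds in F_{p^n} iff m | n. Here 25 ∤ 8 (since 8 = 0·25 + 8 with remainder 8 ≠ 0), so F_{887^25} is not a subfield of F_{887^8}. Equivalently: if it were, the tower law would give 25 = [F_{887^25}:F_887] dividing [F_{887^8}:F_887] = 8, contradiction.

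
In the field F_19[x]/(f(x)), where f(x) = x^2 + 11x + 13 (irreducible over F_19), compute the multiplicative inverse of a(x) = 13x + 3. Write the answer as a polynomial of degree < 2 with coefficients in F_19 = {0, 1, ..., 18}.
a(x)^(-1) ≡ 12x + 5 (mod f(x))

Since f is irreducible over F_19, F_19[x]/(f) is a field and a(x) ≠ 0 has an inverse. Apply the extended Euclidean algorithm to f(x) and a(x) in F_19[x]: f(x) = (3x + 6)·a(x) + (14). The last nonzero remainder is the constant 14 = gcd(f, a) in F_19. Back-substituting through the division chain expresses 14 = s(x)·a(x) + t(x)·f(x) with s(x) ≡ 16x + 13 (mod f), so (16x + 13)·a(x) ≡ 14 (mod f). Multiplying by 14^(-1) ≡ 15 in F_19 gives a(x)^(-1) ≡ 15·(16x + 13) ≡ 12x + 5 (mod f). Check: (13x + 3)·(12x + 5) = 4x^2 + 6x + 15 ≡ 1 (mod x^2 + 11x + 13).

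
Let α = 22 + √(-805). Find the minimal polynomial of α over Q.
m_α(x) = x^2 - 44x + 1289

From α - 22 = √(-805), squaring gives (α - 22)^2 = -805, i.e. α^2 - 44α + 484 = -805, so α^2 - 44α + 1289 = 0. The discriminant of x^2 - 44x + 1289 is (-44)^2 - 4·(1289) = 1936 - 5156 = -3220, and 4·(-805) is not a perfect square in Q since -805 is squarefree and ≠ 1. Hence x^2 - 44x + 1289 is irreducible over Q and is the minimal polynomial of α.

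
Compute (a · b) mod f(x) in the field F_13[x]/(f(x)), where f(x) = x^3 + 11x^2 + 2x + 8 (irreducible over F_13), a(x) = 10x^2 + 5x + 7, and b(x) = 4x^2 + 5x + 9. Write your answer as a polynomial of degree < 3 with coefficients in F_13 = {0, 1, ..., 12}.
a · b ≡ 12x^2 + 6x + 7 (mod f(x))

Multiply in F_13[x]: a(x)·b(x) = (10x^2 + 5x + 7)·(4x^2 + 5x + 9) = x^4 + 5x^3 + 2x + 11. This has degree ≥ 3, so divide by f(x) over F_13: x^4 + 5x^3 + 2x + 11 = (x + 7)·(x^3 + 11x^2 + 2x + 8) + (12x^2 + 6x + 7). Hence a·b ≡ 12x^2 + 6x + 7 (mod f). (F_13[x]/(f) is a field with 13^3 = 2197 elements since f is irreducible of degree 3.)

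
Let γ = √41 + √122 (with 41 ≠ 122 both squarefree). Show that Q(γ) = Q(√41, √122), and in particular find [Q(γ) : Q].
[Q(γ) : Q] = 4 (equivalently, Q(γ) = Q(√41, √122))

Obviously Q(γ) ⊆ Q(√41, √122), and [Q(√41, √122):Q] = 4 (since 41, 122 are distinct squarefree integers > 1 with 5002 not a perfect square). To show equality we compute the minimal polynomial of γ. From γ = √41 + √122: γ^2 = 41 + 2√(5002) + 122 = 163 + 2√(5002), so γ^2 - 163 = 2√(5002); squaring, (γ^2 - 163)^2 = 4·5002, i.e. γ^4 - 326γ^2 + 26569 - 20008 = 0, i.e. γ^4 - 326γ^2 + 6561 = 0. So γ is a root of x^4 - 326x^2 + 6561. This polynomial is irreducible over Q: it has no rational root (each ±√41 ± √122 is irrational), and any factorization into two quadratics over Q would force √(5002) ∈ Q (pairing opposite roots) or √41, √122 ∈ Q (other pairings), all impossible. Hence [Q(γ):Q] = 4 = [Q(√41, √122):Q], so Q(γ) = Q(√41, √122).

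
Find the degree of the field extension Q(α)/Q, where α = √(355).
[Q(α):Q] = 2

[Q(α):Q] equals the degree of the minimal polynomial of α. Here α^2 = 355 and x^2 - 355 is irreducible (d = 355 is squarefree, ≠ 1, hence not a square), so deg(m_α) = 2. Thus [Q(α):Q] = 2.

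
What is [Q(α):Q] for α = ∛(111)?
[Q(α):Q] = 3

The minimal polynomial of α is x^3 - 111, irreducible over Q since 111 is not a perfect cube (so x^3 - 111 has no rational root). Hence [Q(α):Q] = deg(m_α) = 3.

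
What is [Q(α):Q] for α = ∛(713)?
[Q(α):Q] = 3

The minimal polynomial of α is x^3 - 713, irreducible over Q since 713 is not a perfect cube (so x^3 - 713 has no rational root). Hence [Q(α):Q] = deg(m_α) = 3.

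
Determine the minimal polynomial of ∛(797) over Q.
m_α(x) = x^3 - 797

α satisfies α^3 = 797, so x^3 - 797 annihilates α. By the rational root test, a rational root p/q (in lowest terms) of x^3 - 797 would satisfy p^3 = 797 q^3, forcing q = 1 and p^3 = 797; but 797 is not a perfect cube, contradiction. A monic cubic over Q with no rational root is irreducible (any nontrivial factorization would include a linear factor). Hence x^3 - 797 is the minimal polynomial of α, and in particular [Q(α):Q] = 3.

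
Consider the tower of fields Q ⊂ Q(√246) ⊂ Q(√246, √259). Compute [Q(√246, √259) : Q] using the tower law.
[Q(√246, √259) : Q] = 4

[Q(√246):Q] = 2 (min poly x^2 - 246, irreducible since 246 is squarefree > 1). For the top step, suppose √259 ∈ Q(√246), say √259 = c + d√246 with c, d ∈ Q. Squaring: 259 = c^2 + 246d^2 + 2cd√246. Since √246 ∉ Q this forces 2cd = 0. If d = 0 then √259 = c ∈ Q, contradicting 259 squarefree > 1. If c = 0 then 259 = 246d^2, so 246·259 = (246d)^2 is a perfect square in Q — but 246·259 = 63714 is not a perfect square (since 246 and 259 are distinct squarefree integers). Contradiction. Hence √259 ∉ Q(√246), so x^2 - 259 stays irreducible over Q(√246) and [Q(√246, √259) : Q(√246)] = 2. By the tower law, [Q(√246, √259) : Q] = 2 · 2 = 4.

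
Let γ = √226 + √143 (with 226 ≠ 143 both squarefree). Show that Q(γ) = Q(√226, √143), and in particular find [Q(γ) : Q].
[Q(γ) : Q] = 4 (equivalently, Q(γ) = Q(√226, √143))

Obviously Q(γ) ⊆ Q(√226, √143), and [Q(√226, √143):Q] = 4 (since 226, 143 are distinct squarefree integers > 1 with 32318 not a perfect square). To show equality we compute the minimal polynomial of γ. From γ = √226 + √143: γ^2 = 226 + 2√(32318) + 143 = 369 + 2√(32318), so γ^2 - 369 = 2√(32318); squaring, (γ^2 - 369)^2 = 4·32318, i.e. γ^4 - 738γ^2 + 136161 - 129272 = 0, i.e. γ^4 - 738γ^2 + 6889 = 0. So γ is a root of x^4 - 738x^2 + 6889. This polynomial is irreducible over Q: it has no rational root (each ±√226 ± √143 is irrational), and any factorization into two quadratics over Q would force √(32318) ∈ Q (pairing opposite roots) or √226, √143 ∈ Q (other pairings), all impossible. Hence [Q(γ):Q] = 4 = [Q(√226, √143):Q], so Q(γ) = Q(√226, √143).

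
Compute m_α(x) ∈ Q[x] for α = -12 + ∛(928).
m_α(x) = x^3 + 36x^2 + 432x + 800

Set β = α + 12 = ∛(928), so β^3 = 928. Then (α + 12)^3 - 928 = 0, i.e. α is a root of g(x) = (x + 12)^3 - 928 = x^3 + 36x^2 + 432x + 800. Since g(x) = h(x + 12) where h(x) = x^3 - 928, and h is irreducible over Q (because 928 is not a perfect cube, so h has no rational root, and a monic cubic with no rational root is irreducible), g is also irreducible (irreducibility is preserved under the substitution x → x + 12). Hence m_α(x) = x^3 + 36x^2 + 432x + 800.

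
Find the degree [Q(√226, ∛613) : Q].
[Q(√226, ∛613) : Q] = 6

Let L = Q(√226, ∛613). Since Q(√226) ⊂ L and [Q(√226):Q] = 2, the tower law gives 2 | [L:Q]. Likewise Q(∛613) ⊂ L with [Q(∛613):Q] = 3 (because 613 is not a perfect cube), so 3 | [L:Q]. As gcd(2,3) = 1, [L:Q] is divisible by 6. Conversely L is generated over Q by √226 and ∛613, so [L:Q] ≤ 2·3 = 6. Therefore [Q(√226, ∛613) : Q] = 6.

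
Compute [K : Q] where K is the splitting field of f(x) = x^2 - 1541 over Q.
[K : Q] = 2

f(x) = x^2 - 1541 factors as (x - √1541)(x + √1541). The splitting field is K = Q(√1541). Since 1541 is squarefree and > 1, it is not a perfect square, so x^2 - 1541 is irreducible over Q and [Q(√1541) : Q] = 2. Hence [K : Q] = 2.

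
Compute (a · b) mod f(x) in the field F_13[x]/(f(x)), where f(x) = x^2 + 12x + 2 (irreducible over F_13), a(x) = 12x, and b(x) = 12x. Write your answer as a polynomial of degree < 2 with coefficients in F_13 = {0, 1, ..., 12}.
a · b ≡ x + 11 (mod f(x))

Multiply in F_13[x]: a(x)·b(x) = (12x)·(12x) = x^2. This has degree ≥ 2, so divide by f(x) over F_13: x^2 = (1)·(x^2 + 12x + 2) + (x + 11). Hence a·b ≡ x + 11 (mod f). (F_13[x]/(f) is a field with 13^2 = 169 elements since f is irreducible of degree 2.)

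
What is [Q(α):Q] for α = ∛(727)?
[Q(α):Q] = 3

The minimal polynomial of α is x^3 - 727, irreducible over Q since 727 is not a perfect cube (so x^3 - 727 has no rational root). Hence [Q(α):Q] = deg(m_α) = 3.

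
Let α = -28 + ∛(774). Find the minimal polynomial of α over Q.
m_α(x) = x^3 + 84x^2 + 2352x + 21178

Set β = α + 28 = ∛(774), so β^3 = 774. Then (α + 28)^3 - 774 = 0, i.e. α is a root of g(x) = (x + 28)^3 - 774 = x^3 + 84x^2 + 2352x + 21178. Since g(x) = h(x + 28) where h(x) = x^3 - 774, and h is irreducible over Q (because 774 is not a perfect cube, so h has no rational root, and a monic cubic with no rational root is irreducible), g is also irreducible (irreducibility is preserved under the substitution x → x + 28). Hence m_α(x) = x^3 + 84x^2 + 2352x + 21178.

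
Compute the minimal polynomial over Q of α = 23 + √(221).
m_α(x) = x^2 - 46x + 308

From α - 23 = √(221), squaring gives (α - 23)^2 = 221, i.e. α^2 - 46α + 529 = 221, so α^2 - 46α + 308 = 0. The discriminant of x^2 - 46x + 308 is (-46)^2 - 4·(308) = 2116 - 1232 = 884, and 4·(221) is not a perfect square in Q since 221 is squarefree and ≠ 1. Hence x^2 - 46x + 308 is irreducible over Q and is the minimal polynomial of α.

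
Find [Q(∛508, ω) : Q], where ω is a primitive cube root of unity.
[Q(∛508, ω) : Q] = 6

[Q(∛508):Q] = 3 (min poly x^3 - 508, irreducible since 508 is not a perfect cube). [Q(ω):Q] = 2 (min poly x^2 + x + 1). Since Q(∛508) ⊂ R and ω ∉ R, we have ω ∉ Q(∛508), so x^2 + x + 1 remains irreducible over Q(∛508) and [Q(∛508, ω) : Q(∛508)] = 2. By the tower law, [Q(∛508, ω) : Q] = 3 · 2 = 6. (In fact Q(∛508, ω) is the splitting field of x^3 - 508 over Q.)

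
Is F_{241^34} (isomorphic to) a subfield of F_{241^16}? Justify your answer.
No: F_{241^34} is not a subfield of F_{241^16}

F_{p^m} embeds in F_{p^n} iff m | n. Here 34 ∤ 16 (since 16 = 0·34 + 16 with remainder 16 ≠ 0), so F_{241^34} is not a subfield of F_{241^16}. Equivalently: if it were, the tower law would give 34 = [F_{241^34}:F_241] dividing [F_{241^16}:F_241] = 16, contradiction.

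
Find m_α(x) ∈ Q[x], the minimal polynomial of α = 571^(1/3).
m_α(x) = x^3 - 571

α satisfies α^3 = 571, so x^3 - 571 annihilates α. By the rational root test, a rational root p/q (in lowest terms) of x^3 - 571 would satisfy p^3 = 571 q^3, forcing q = 1 and p^3 = 571; but 571 is not a perfect cube, contradiction. A monic cubic over Q with no rational root is irreducible (any nontrivial factorization would include a linear factor). Hence x^3 - 571 is the minimal polynomial of α, and in particular [Q(α):Q] = 3.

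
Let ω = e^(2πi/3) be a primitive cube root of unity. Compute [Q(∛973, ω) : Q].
[Q(∛973, ω) : Q] = 6

[Q(∛973):Q] = 3 (min poly x^3 - 973, irreducible since 973 is not a perfect cube). [Q(ω):Q] = 2 (min poly x^2 + x + 1). Since Q(∛973) ⊂ R and ω ∉ R, we have ω ∉ Q(∛973), so x^2 + x + 1 remains irreducible over Q(∛973) and [Q(∛973, ω) : Q(∛973)] = 2. By the tower law, [Q(∛973, ω) : Q] = 3 · 2 = 6. (In fact Q(∛973, ω) is the splitting field of x^3 - 973 over Q.)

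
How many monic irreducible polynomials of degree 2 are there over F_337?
There are 56616 monic irreducible polynomials of degree 2 over F_337

Each element of F_{337^2} that lies in no proper subfield is a root of exactly one monic irreducible of degree 2 over F_337, and each such polynomial has 2 distinct roots in F_{337^2}. By Möbius inversion the count is N_337(2) = (1/2) Σ_{d|2} μ(2/d) · 337^d = (1/2)(μ(2)·337^1 + μ(1)·337^2) = 113232/2 = 56616.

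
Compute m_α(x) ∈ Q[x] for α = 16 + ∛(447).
m_α(x) = x^3 - 48x^2 + 768x - 4543

Set β = α - 16 = ∛(447), so β^3 = 447. Then (α - 16)^3 - 447 = 0, i.e. α is a root of g(x) = (x - 16)^3 - 447 = x^3 - 48x^2 + 768x - 4543. Since g(x) = h(x - 16) where h(x) = x^3 - 447, and h is irreducible over Q (because 447 is not a perfect cube, so h has no rational root, and a monic cubic with no rational root is irreducible), g is also irreducible (irreducibility is preserved under the substitution x → x - 16). Hence m_α(x) = x^3 - 48x^2 + 768x - 4543.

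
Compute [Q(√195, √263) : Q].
[Q(√195, √263) : Q] = 4

[Q(√195):Q] = 2 (min poly x^2 - 195, irreducible since 195 is squarefree > 1). For the top step, suppose √263 ∈ Q(√195), say √263 = c + d√195 with c, d ∈ Q. Squaring: 263 = c^2 + 195d^2 + 2cd√195. Since √195 ∉ Q this forces 2cd = 0. If d = 0 then √263 = c ∈ Q, contradicting 263 squarefree > 1. If c = 0 then 263 = 195d^2, so 195·263 = (195d)^2 is a perfect square in Q — but 195·263 = 51285 is not a perfect square (since 195 and 263 are distinct squarefree integers). Contradiction. Hence √263 ∉ Q(√195), so x^2 - 263 stays irreducible over Q(√195) and [Q(√195, √263) : Q(√195)] = 2. By the tower law, [Q(√195, √263) : Q] = 2 · 2 = 4.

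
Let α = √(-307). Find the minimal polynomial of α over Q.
m_α(x) = x^2 + 307

α satisfies α^2 + 307 = 0, so x^2 + 307 annihilates α. Since d = -307 is squarefree and ≠ 1, it is not a perfect square in Q, so x^2 + 307 has no rational root and is therefore irreducible over Q (a degree-2 polynomial over a field is irreducible iff it has no root). Hence m_α(x) = x^2 + 307.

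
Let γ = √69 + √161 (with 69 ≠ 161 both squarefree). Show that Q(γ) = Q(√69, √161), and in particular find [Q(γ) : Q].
[Q(γ) : Q] = 4 (equivalently, Q(γ) = Q(√69, √161))

Obviously Q(γ) ⊆ Q(√69, √161), and [Q(√69, √161):Q] = 4 (since 69, 161 are distinct squarefree integers > 1 with 11109 not a perfect square). To show equality we compute the minimal polynomial of γ. From γ = √69 + √161: γ^2 = 69 + 2√(11109) + 161 = 230 + 2√(11109), so γ^2 - 230 = 2√(11109); squaring, (γ^2 - 230)^2 = 4·11109, i.e. γ^4 - 460γ^2 + 52900 - 44436 = 0, i.e. γ^4 - 460γ^2 + 8464 = 0. So γ is a root of x^4 - 460x^2 + 8464. This polynomial is irreducible over Q: it has no rational root (each ±√69 ± √161 is irrational), and any factorization into two quadratics over Q would force √(11109) ∈ Q (pairing opposite roots) or √69, √161 ∈ Q (other pairings), all impossible. Hence [Q(γ):Q] = 4 = [Q(√69, √161):Q], so Q(γ) = Q(√69, √161).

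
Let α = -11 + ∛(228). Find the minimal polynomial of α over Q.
m_α(x) = x^3 + 33x^2 + 363x + 1103

Set β = α + 11 = ∛(228), so β^3 = 228. Then (α + 11)^3 - 228 = 0, i.e. α is a root of g(x) = (x + 11)^3 - 228 = x^3 + 33x^2 + 363x + 1103. Since g(x) = h(x + 11) where h(x) = x^3 - 228, and h is irreducible over Q (because 228 is not a perfect cube, so h has no rational root, and a monic cubic with no rational root is irreducible), g is also irreducible (irreducibility is preserved under the substitution x → x + 11). Hence m_α(x) = x^3 + 33x^2 + 363x + 1103.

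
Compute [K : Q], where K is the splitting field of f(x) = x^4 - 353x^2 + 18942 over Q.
[K : Q] = 4

Solving the quadratic in x^2: x^2 = (353 ± √(353^2 - 4·18942))/2 = (353 ± √48841)/2 = (353 ± 221)/2, giving x^2 = 66 or x^2 = 287. So f(x) = (x^2 - 66)(x^2 - 287) and the roots of f are ±√66, ±√287. Hence the splitting field is K = Q(√66, √287). Since 66 and 287 are distinct squarefree integers > 1, their product 18942 is not a perfect square, so √287 ∉ Q(√66). By the tower law [K:Q] = [Q(√66,√287):Q(√66)] · [Q(√66):Q] = 2 · 2 = 4.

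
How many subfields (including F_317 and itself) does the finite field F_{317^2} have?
F_{317^2} has 2 subfields

The subfields of F_{p^n} are exactly the fields F_{p^d} for d | n (each is the fixed field of the unique index-d subgroup of Gal(F_{p^n}/F_p) ≅ Z/nZ). The divisors of n = 2 are {1, 2}, giving 2 subfields: F_{317^1}, F_{317^2}.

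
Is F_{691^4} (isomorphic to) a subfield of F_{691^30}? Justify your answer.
No: F_{691^4} is not a subfield of F_{691^30}

F_{p^m} embeds in F_{p^n} iff m | n. Here 4 ∤ 30 (since 30 = 7·4 + 2 with remainder 2 ≠ 0), so F_{691^4} is not a subfield of F_{691^30}. Equivalently: if it were, the tower law would give 4 = [F_{691^4}:F_691] dividing [F_{691^30}:F_691] = 30, contradiction.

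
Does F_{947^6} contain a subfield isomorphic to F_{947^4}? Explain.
No: F_{947^4} is not a subfield of F_{947^6}

F_{p^m} embeds in F_{p^n} iff m | n. Here 4 ∤ 6 (since 6 = 1·4 + 2 with remainder 2 ≠ 0), so F_{947^4} is not a subfield of F_{947^6}. Equivalently: if it were, the tower law would give 4 = [F_{947^4}:F_947] dividing [F_{947^6}:F_947] = 6, contradiction.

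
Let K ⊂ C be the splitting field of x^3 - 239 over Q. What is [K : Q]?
[K : Q] = 6

The roots of x^3 - 239 are ∛239, ω∛239, ω^2∛239 where ω = e^(2πi/3) is a primitive cube root of unity, so K = Q(∛239, ω). Now [Q(∛239):Q] = 3 (since 239 is not a perfect cube, x^3 - 239 is irreducible) and [Q(ω):Q] = 2. Both 2 and 3 divide [K:Q], and [K:Q] ≤ 3·2 = 6, so [K:Q] = 6. (Equivalently: Q(∛239) ⊂ R but ω ∉ R, so [K : Q(∛239)] = 2.)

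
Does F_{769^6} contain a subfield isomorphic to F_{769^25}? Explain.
No: F_{769^25} is not a subfield of F_{769^6}

F_{p^m} embeds in F_{p^n} iff m | n. Here 25 ∤ 6 (since 6 = 0·25 + 6 with remainder 6 ≠ 0), so F_{769^25} is not a subfield of F_{769^6}. Equivalently: if it were, the tower law would give 25 = [F_{769^25}:F_769] dividing [F_{769^6}:F_769] = 6, contradiction.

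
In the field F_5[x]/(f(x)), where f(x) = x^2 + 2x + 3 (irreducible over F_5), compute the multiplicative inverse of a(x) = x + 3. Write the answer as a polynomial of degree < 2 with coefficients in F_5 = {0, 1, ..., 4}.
a(x)^(-1) ≡ 4x + 1 (mod f(x))

Since f is irreducible over F_5, F_5[x]/(f) is a field and a(x) ≠ 0 has an inverse. Apply the extended Euclidean algorithm to f(x) and a(x) in F_5[x]: f(x) = (x + 4)·a(x) + (1). The last nonzero remainder is the constant 1 = gcd(f, a) in F_5. Back-substituting through the division chain expresses 1 = s(x)·a(x) + t(x)·f(x) with s(x) ≡ 4x + 1 (mod f), so a(x)^(-1) ≡ s(x) = 4x + 1 (mod f). Check: (x + 3)·(4x + 1) = 4x^2 + 3x + 3 ≡ 1 (mod x^2 + 2x + 3).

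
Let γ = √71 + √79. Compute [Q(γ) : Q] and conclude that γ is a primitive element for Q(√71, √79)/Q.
[Q(γ) : Q] = 4 (equivalently, Q(γ) = Q(√71, √79))

Obviously Q(γ) ⊆ Q(√71, √79), and [Q(√71, √79):Q] = 4 (since 71, 79 are distinct squarefree integers > 1 with 5609 not a perfect square). To show equality we compute the minimal polynomial of γ. From γ = √71 + √79: γ^2 = 71 + 2√(5609) + 79 = 150 + 2√(5609), so γ^2 - 150 = 2√(5609); squaring, (γ^2 - 150)^2 = 4·5609, i.e. γ^4 - 300γ^2 + 22500 - 22436 = 0, i.e. γ^4 - 300γ^2 + 64 = 0. So γ is a root of x^4 - 300x^2 + 64. This polynomial is irreducible over Q: it has no rational root (each ±√71 ± √79 is irrational), and any factorization into two quadratics over Q would force √(5609) ∈ Q (pairing opposite roots) or √71, √79 ∈ Q (other pairings), all impossible. Hence [Q(γ):Q] = 4 = [Q(√71, √79):Q], so Q(γ) = Q(√71, √79).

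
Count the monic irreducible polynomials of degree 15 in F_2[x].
There are 2182 monic irreducible polynomials of degree 15 over F_2

Each element of F_{2^15} that lies in no proper subfield is a root of exactly one monic irreducible of degree 15 over F_2, and each such polynomial has 15 distinct roots in F_{2^15}. By Möbius inversion the count is N_2(15) = (1/15) Σ_{d|15} μ(15/d) · 2^d = (1/15)(μ(15)·2^1 + μ(5)·2^3 + μ(3)·2^5 + μ(1)·2^15) = 32730/15 = 2182.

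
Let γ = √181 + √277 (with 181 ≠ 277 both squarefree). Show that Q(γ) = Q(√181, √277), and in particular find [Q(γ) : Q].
[Q(γ) : Q] = 4 (equivalently, Q(γ) = Q(√181, √277))

Obviously Q(γ) ⊆ Q(√181, √277), and [Q(√181, √277):Q] = 4 (since 181, 277 are distinct squarefree integers > 1 with 50137 not a perfect square). To show equality we compute the minimal polynomial of γ. From γ = √181 + √277: γ^2 = 181 + 2√(50137) + 277 = 458 + 2√(50137), so γ^2 - 458 = 2√(50137); squaring, (γ^2 - 458)^2 = 4·50137, i.e. γ^4 - 916γ^2 + 209764 - 200548 = 0, i.e. γ^4 - 916γ^2 + 9216 = 0. So γ is a root of x^4 - 916x^2 + 9216. This polynomial is irreducible over Q: it has no rational root (each ±√181 ± √277 is irrational), and any factorization into two quadratics over Q would force √(50137) ∈ Q (pairing opposite roots) or √181, √277 ∈ Q (other pairings), all impossible. Hence [Q(γ):Q] = 4 = [Q(√181, √277):Q], so Q(γ) = Q(√181, √277).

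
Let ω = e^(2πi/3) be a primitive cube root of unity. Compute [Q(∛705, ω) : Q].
[Q(∛705, ω) : Q] = 6

[Q(∛705):Q] = 3 (min poly x^3 - 705, irreducible since 705 is not a perfect cube). [Q(ω):Q] = 2 (min poly x^2 + x + 1). Since Q(∛705) ⊂ R and ω ∉ R, we have ω ∉ Q(∛705), so x^2 + x + 1 remains irreducible over Q(∛705) and [Q(∛705, ω) : Q(∛705)] = 2. By the tower law, [Q(∛705, ω) : Q] = 3 · 2 = 6. (In fact Q(∛705, ω) is the splitting field of x^3 - 705 over Q.)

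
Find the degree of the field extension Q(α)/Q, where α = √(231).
[Q(α):Q] = 2

[Q(α):Q] equals the degree of the minimal polynomial of α. Here α^2 = 231 and x^2 - 231 is irreducible (d = 231 is squarefree, ≠ 1, hence not a square), so deg(m_α) = 2. Thus [Q(α):Q] = 2.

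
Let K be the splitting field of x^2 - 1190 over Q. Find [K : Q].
[K : Q] = 2

f(x) = x^2 - 1190 factors as (x - √1190)(x + √1190). The splitting field is K = Q(√1190). Since 1190 is squarefree and > 1, it is not a perfect square, so x^2 - 1190 is irreducible over Q and [Q(√1190) : Q] = 2. Hence [K : Q] = 2.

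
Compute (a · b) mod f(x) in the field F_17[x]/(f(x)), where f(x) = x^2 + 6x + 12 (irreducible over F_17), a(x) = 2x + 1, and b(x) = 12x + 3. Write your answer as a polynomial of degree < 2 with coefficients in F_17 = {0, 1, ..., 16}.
a · b ≡ 10x + 4 (mod f(x))

Multiply in F_17[x]: a(x)·b(x) = (2x + 1)·(12x + 3) = 7x^2 + x + 3. This has degree ≥ 2, so divide by f(x) over F_17: 7x^2 + x + 3 = (7)·(x^2 + 6x + 12) + (10x + 4). Hence a·b ≡ 10x + 4 (mod f). (F_17[x]/(f) is a field with 17^2 = 289 elements since f is irreducible of degree 2.)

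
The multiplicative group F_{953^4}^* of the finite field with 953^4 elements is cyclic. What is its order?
|F_{953^4}^*| = 824843587680

F_{953^4} has 953^4 = 824843587681 elements; its multiplicative group consists of all nonzero elements, so |F_{953^4}^*| = 824843587681 - 1 = 824843587680. (It is cyclic since any finite subgroup of the multiplicative group of a field is cyclic.)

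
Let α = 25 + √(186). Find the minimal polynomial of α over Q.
m_α(x) = x^2 - 50x + 439

From α - 25 = √(186), squaring gives (α - 25)^2 = 186, i.e. α^2 - 50α + 625 = 186, so α^2 - 50α + 439 = 0. The discriminant of x^2 - 50x + 439 is (-50)^2 - 4·(439) = 2500 - 1756 = 744, and 4·(186) is not a perfect square in Q since 186 is squarefree and ≠ 1. Hence x^2 - 50x + 439 is irreducible over Q and is the minimal polynomial of α.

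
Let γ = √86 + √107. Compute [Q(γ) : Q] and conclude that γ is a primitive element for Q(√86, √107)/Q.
[Q(γ) : Q] = 4 (equivalently, Q(γ) = Q(√86, √107))

Obviously Q(γ) ⊆ Q(√86, √107), and [Q(√86, √107):Q] = 4 (since 86, 107 are distinct squarefree integers > 1 with 9202 not a perfect square). To show equality we compute the minimal polynomial of γ. From γ = √86 + √107: γ^2 = 86 + 2√(9202) + 107 = 193 + 2√(9202), so γ^2 - 193 = 2√(9202); squaring, (γ^2 - 193)^2 = 4·9202, i.e. γ^4 - 386γ^2 + 37249 - 36808 = 0, i.e. γ^4 - 386γ^2 + 441 = 0. So γ is a root of x^4 - 386x^2 + 441. This polynomial is irreducible over Q: it has no rational root (each ±√86 ± √107 is irrational), and any factorization into two quadratics over Q would force √(9202) ∈ Q (pairing opposite roots) or √86, √107 ∈ Q (other pairings), all impossible. Hence [Q(γ):Q] = 4 = [Q(√86, √107):Q], so Q(γ) = Q(√86, √107).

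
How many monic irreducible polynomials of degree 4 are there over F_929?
There are 186209726160 monic irreducible polynomials of degree 4 over F_929

Each element of F_{929^4} that lies in no proper subfield is a root of exactly one monic irreducible of degree 4 over F_929, and each such polynomial has 4 distinct roots in F_{929^4}. By Möbius inversion the count is N_929(4) = (1/4) Σ_{d|4} μ(4/d) · 929^d = (1/4)(μ(4)·929^1 + μ(2)·929^2 + μ(1)·929^4) = 744838904640/4 = 186209726160.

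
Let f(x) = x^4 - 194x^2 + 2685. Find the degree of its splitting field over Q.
[K : Q] = 4

Solving the quadratic in x^2: x^2 = (194 ± √(194^2 - 4·2685))/2 = (194 ± √26896)/2 = (194 ± 164)/2, giving x^2 = 15 or x^2 = 179. So f(x) = (x^2 - 15)(x^2 - 179) and the roots of f are ±√15, ±√179. Hence the splitting field is K = Q(√15, √179). Since 15 and 179 are distinct squarefree integers > 1, their product 2685 is not a perfect square, so √179 ∉ Q(√15). By the tower law [K:Q] = [Q(√15,√179):Q(√15)] · [Q(√15):Q] = 2 · 2 = 4.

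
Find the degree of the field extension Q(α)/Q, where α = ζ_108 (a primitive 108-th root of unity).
[Q(α):Q] = 36

The minimal polynomial of ζ_108 over Q is the 108-th cyclotomic polynomial Φ_108(x), which is irreducible over Q and has degree φ(108) = 36. Hence [Q(α):Q] = φ(108) = 36.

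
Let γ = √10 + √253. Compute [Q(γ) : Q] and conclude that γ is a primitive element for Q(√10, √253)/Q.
[Q(γ) : Q] = 4 (equivalently, Q(γ) = Q(√10, √253))

Obviously Q(γ) ⊆ Q(√10, √253), and [Q(√10, √253):Q] = 4 (since 10, 253 are distinct squarefree integers > 1 with 2530 not a perfect square). To show equality we compute the minimal polynomial of γ. From γ = √10 + √253: γ^2 = 10 + 2√(2530) + 253 = 263 + 2√(2530), so γ^2 - 263 = 2√(2530); squaring, (γ^2 - 263)^2 = 4·2530, i.e. γ^4 - 526γ^2 + 69169 - 10120 = 0, i.e. γ^4 - 526γ^2 + 59049 = 0. So γ is a root of x^4 - 526x^2 + 59049. This polynomial is irreducible over Q: it has no rational root (each ±√10 ± √253 is irrational), and any factorization into two quadratics over Q would force √(2530) ∈ Q (pairing opposite roots) or √10, √253 ∈ Q (other pairings), all impossible. Hence [Q(γ):Q] = 4 = [Q(√10, √253):Q], so Q(γ) = Q(√10, √253).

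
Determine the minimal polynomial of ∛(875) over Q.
m_α(x) = x^3 - 875

α satisfies α^3 = 875, so x^3 - 875 annihilates α. By the rational root test, a rational root p/q (in lowest terms) of x^3 - 875 would satisfy p^3 = 875 q^3, forcing q = 1 and p^3 = 875; but 875 is not a perfect cube, contradiction. A monic cubic over Q with no rational root is irreducible (any nontrivial factorization would include a linear factor). Hence x^3 - 875 is the minimal polynomial of α, and in particular [Q(α):Q] = 3.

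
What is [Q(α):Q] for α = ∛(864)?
[Q(α):Q] = 3

The minimal polynomial of α is x^3 - 864, irreducible over Q since 864 is not a perfect cube (so x^3 - 864 has no rational root). Hence [Q(α):Q] = deg(m_α) = 3.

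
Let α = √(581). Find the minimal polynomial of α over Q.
m_α(x) = x^2 - 581

α satisfies α^2 - 581 = 0, so x^2 - 581 annihilates α. Since d = 581 is squarefree and ≠ 1, it is not a perfect square in Q, so x^2 - 581 has no rational root and is therefore irreducible over Q (a degree-2 polynomial over a field is irreducible iff it has no root). Hence m_α(x) = x^2 - 581.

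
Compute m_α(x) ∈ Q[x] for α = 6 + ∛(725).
m_α(x) = x^3 - 18x^2 + 108x - 941

Set β = α - 6 = ∛(725), so β^3 = 725. Then (α - 6)^3 - 725 = 0, i.e. α is a root of g(x) = (x - 6)^3 - 725 = x^3 - 18x^2 + 108x - 941. Since g(x) = h(x - 6) where h(x) = x^3 - 725, and h is irreducible over Q (because 725 is not a perfect cube, so h has no rational root, and a monic cubic with no rational root is irreducible), g is also irreducible (irreducibility is preserved under the substitution x → x - 6). Hence m_α(x) = x^3 - 18x^2 + 108x - 941.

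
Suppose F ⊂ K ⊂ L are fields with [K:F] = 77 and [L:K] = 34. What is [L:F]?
[L:F] = 2618

The tower law says that for any tower of field extensions F ⊂ K ⊂ L with finite degrees, [L:F] = [L:K] · [K:F]. Here this gives [L:F] = 34 · 77 = 2618.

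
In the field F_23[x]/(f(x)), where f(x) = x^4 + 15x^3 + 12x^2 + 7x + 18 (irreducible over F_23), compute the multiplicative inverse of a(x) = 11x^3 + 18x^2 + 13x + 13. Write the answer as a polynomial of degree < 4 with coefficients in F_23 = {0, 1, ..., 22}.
a(x)^(-1) ≡ 4x^3 + 13x^2 + 17x + 14 (mod f(x))

Since f is irreducible over F_23, F_23[x]/(f) is a field and a(x) ≠ 0 has an inverse. Apply the extended Euclidean algorithm to f(x) and a(x) in F_23[x]: f(x) = (21x + 13)·a(x) + (11x^2 + 2x + 10);  a(x) = (x + 14)·(11x^2 + 2x + 10) + (21x + 11);  (11x^2 + 2x + 10) = (6x + 9)·(21x + 11) + (3). The last nonzero remainder is the constant 3 = gcd(f, a) in F_23. Back-substituting through the division chain expresses 3 = s(x)·a(x) + t(x)·f(x) with s(x) ≡ 12x^3 + 16x^2 + 5x + 19 (mod f), so (12x^3 + 16x^2 + 5x + 19)·a(x) ≡ 3 (mod f). Multiplying by 3^(-1) ≡ 8 in F_23 gives a(x)^(-1) ≡ 8·(12x^3 + 16x^2 + 5x + 19) ≡ 4x^3 + 13x^2 + 17x + 14 (mod f). Check: (11x^3 + 18x^2 + 13x + 13)·(4x^3 + 13x^2 + 17x + 14) = 21x^6 + 8x^5 + 13x^4 + 14x^3 + 21x^2 + 12x + 21 ≡ 1 (mod x^4 + 15x^3 + 12x^2 + 7x + 18).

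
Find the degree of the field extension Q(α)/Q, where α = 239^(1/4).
[Q(α):Q] = 4

α is a root of x^4 - 239. By Eisenstein's criterion at the prime p = 239 (which divides the constant term 239 but p^2 = 57121 does not, since 239 is squarefree), x^4 - 239 is irreducible over Q. Hence [Q(α):Q] = 4.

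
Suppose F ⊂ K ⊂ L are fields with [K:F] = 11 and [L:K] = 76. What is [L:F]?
[L:F] = 836

The tower law says that for any tower of field extensions F ⊂ K ⊂ L with finite degrees, [L:F] = [L:K] · [K:F]. Here this gives [L:F] = 76 · 11 = 836.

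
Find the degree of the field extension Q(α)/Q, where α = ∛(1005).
[Q(α):Q] = 3

The minimal polynomial of α is x^3 - 1005, irreducible over Q since 1005 is not a perfect cube (so x^3 - 1005 has no rational root). Hence [Q(α):Q] = deg(m_α) = 3.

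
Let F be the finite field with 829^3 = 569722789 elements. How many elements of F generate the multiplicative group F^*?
There are φ(569722788) = 180623520 primitive elements

F_q^* is cyclic of order q - 1 = 569722788. A cyclic group of order m has exactly φ(m) generators. Here m = 569722788 = 2^2 · 3^3 · 23 · 211 · 1087, so the number of primitive elements is φ(569722788) = 180623520.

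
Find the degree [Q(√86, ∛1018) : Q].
[Q(√86, ∛1018) : Q] = 6

Let L = Q(√86, ∛1018). Since Q(√86) ⊂ L and [Q(√86):Q] = 2, the tower law gives 2 | [L:Q]. Likewise Q(∛1018) ⊂ L with [Q(∛1018):Q] = 3 (because 1018 is not a perfect cube), so 3 | [L:Q]. As gcd(2,3) = 1, [L:Q] is divisible by 6. Conversely L is generated over Q by √86 and ∛1018, so [L:Q] ≤ 2·3 = 6. Therefore [Q(√86, ∛1018) : Q] = 6.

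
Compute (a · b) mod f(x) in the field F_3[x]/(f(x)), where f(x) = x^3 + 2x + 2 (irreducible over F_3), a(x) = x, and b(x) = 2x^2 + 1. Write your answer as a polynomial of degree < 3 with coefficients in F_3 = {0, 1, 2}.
a · b ≡ 2 (mod f(x))

Multiply in F_3[x]: a(x)·b(x) = (x)·(2x^2 + 1) = 2x^3 + x. This has degree ≥ 3, so divide by f(x) over F_3: 2x^3 + x = (2)·(x^3 + 2x + 2) + (2). Hence a·b ≡ 2 (mod f). (F_3[x]/(f) is a field with 3^3 = 27 elements since f is irreducible of degree 3.)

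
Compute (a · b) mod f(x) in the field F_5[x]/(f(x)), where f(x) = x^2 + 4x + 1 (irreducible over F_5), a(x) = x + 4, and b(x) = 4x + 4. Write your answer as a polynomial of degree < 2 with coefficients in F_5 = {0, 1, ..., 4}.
a · b ≡ 4x + 2 (mod f(x))

Multiply in F_5[x]: a(x)·b(x) = (x + 4)·(4x + 4) = 4x^2 + 1. This has degree ≥ 2, so divide by f(x) over F_5: 4x^2 + 1 = (4)·(x^2 + 4x + 1) + (4x + 2). Hence a·b ≡ 4x + 2 (mod f). (F_5[x]/(f) is a field with 5^2 = 25 elements since f is irreducible of degree 2.)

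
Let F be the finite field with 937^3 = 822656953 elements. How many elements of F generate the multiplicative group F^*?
There are φ(822656952) = 253124352 primitive elements

F_q^* is cyclic of order q - 1 = 822656952. A cyclic group of order m has exactly φ(m) generators. Here m = 822656952 = 2^3 · 3^3 · 13 · 292969, so the number of primitive elements is φ(822656952) = 253124352.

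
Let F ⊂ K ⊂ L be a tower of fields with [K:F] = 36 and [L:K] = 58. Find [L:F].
[L:F] = 2088

The tower law says that for any tower of field extensions F ⊂ K ⊂ L with finite degrees, [L:F] = [L:K] · [K:F]. Here this gives [L:F] = 58 · 36 = 2088.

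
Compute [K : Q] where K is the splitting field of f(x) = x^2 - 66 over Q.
[K : Q] = 2

f(x) = x^2 - 66 factors as (x - √66)(x + √66). The splitting field is K = Q(√66). Since 66 is squarefree and > 1, it is not a perfect square, so x^2 - 66 is irreducible over Q and [Q(√66) : Q] = 2. Hence [K : Q] = 2.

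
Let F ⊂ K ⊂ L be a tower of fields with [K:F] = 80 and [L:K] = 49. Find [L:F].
[L:F] = 3920

The tower law says that for any tower of field extensions F ⊂ K ⊂ L with finite degrees, [L:F] = [L:K] · [K:F]. Here this gives [L:F] = 49 · 80 = 3920.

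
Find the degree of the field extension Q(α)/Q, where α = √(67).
[Q(α):Q] = 2

[Q(α):Q] equals the degree of the minimal polynomial of α. Here α^2 = 67 and x^2 - 67 is irreducible (d = 67 is squarefree, ≠ 1, hence not a square), so deg(m_α) = 2. Thus [Q(α):Q] = 2.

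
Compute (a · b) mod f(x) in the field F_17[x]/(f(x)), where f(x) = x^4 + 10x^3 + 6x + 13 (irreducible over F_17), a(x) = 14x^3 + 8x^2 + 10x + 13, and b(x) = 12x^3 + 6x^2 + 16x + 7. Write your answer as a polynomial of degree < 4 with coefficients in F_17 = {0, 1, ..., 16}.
a · b ≡ 10x^3 + 4x^2 + 16x (mod f(x))

Multiply in F_17[x]: a(x)·b(x) = (14x^3 + 8x^2 + 10x + 13)·(12x^3 + 6x^2 + 16x + 7) = 15x^6 + 10x^5 + x^4 + 5x^2 + 6x + 6. This has degree ≥ 4, so divide by f(x) over F_17: 15x^6 + 10x^5 + x^4 + 5x^2 + 6x + 6 = (15x^2 + 13x + 7)·(x^4 + 10x^3 + 6x + 13) + (10x^3 + 4x^2 + 16x). Hence a·b ≡ 10x^3 + 4x^2 + 16x (mod f). (F_17[x]/(f) is a field with 17^4 = 83521 elements since f is irreducible of degree 4.)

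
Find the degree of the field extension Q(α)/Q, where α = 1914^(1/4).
[Q(α):Q] = 4

α is a root of x^4 - 1914. By Eisenstein's criterion at the prime p = 2 (which divides the constant term 1914 but p^2 = 4 does not, since 1914 is squarefree), x^4 - 1914 is irreducible over Q. Hence [Q(α):Q] = 4.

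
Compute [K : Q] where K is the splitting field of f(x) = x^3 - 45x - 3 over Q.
[K : Q] = 6

By the rational root test, any rational root of the monic integer polynomial f(x) = x^3 - 45x - 3 must be an integer dividing the constant term -3, i.e. one of ±{1, 3}. Evaluating: f(1) = -47, f(-1) = 41, f(3) = -111, f(-3) = 105; none is 0, so f has no rational root and is therefore irreducible over Q (a cubic with no linear factor over a field is irreducible). For an irreducible cubic, the Galois group is A_3 or S_3 according as the discriminant disc(f) = -4a^3 - 27b^2 = -4·(-45)^3 - 27·(-3)^2 = 364257 is or is not a square in Q. Here disc(f) = 364257 is not a perfect square in Q, so the Galois group of f over Q is not contained in A_3 and must be all of S_3. The splitting field has degree |S_3| = 6 over Q, so [K : Q] = 6.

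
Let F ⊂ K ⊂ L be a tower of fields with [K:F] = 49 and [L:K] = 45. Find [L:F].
[L:F] = 2205

The tower law says that for any tower of field extensions F ⊂ K ⊂ L with finite degrees, [L:F] = [L:K] · [K:F]. Here this gives [L:F] = 45 · 49 = 2205.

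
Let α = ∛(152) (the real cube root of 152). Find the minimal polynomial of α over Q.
m_α(x) = x^3 - 152

α satisfies α^3 = 152, so x^3 - 152 annihilates α. By the rational root test, a rational root p/q (in lowest terms) of x^3 - 152 would satisfy p^3 = 152 q^3, forcing q = 1 and p^3 = 152; but 152 is not a perfect cube, contradiction. A monic cubic over Q with no rational root is irreducible (any nontrivial factorization would include a linear factor). Hence x^3 - 152 is the minimal polynomial of α, and in particular [Q(α):Q] = 3.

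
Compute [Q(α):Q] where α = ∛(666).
[Q(α):Q] = 3

The minimal polynomial of α is x^3 - 666, irreducible over Q since 666 is not a perfect cube (so x^3 - 666 has no rational root). Hence [Q(α):Q] = deg(m_α) = 3.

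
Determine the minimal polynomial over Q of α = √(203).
m_α(x) = x^2 - 203

α satisfies α^2 - 203 = 0, so x^2 - 203 annihilates α. Since d = 203 is squarefree and ≠ 1, it is not a perfect square in Q, so x^2 - 203 has no rational root and is therefore irreducible over Q (a degree-2 polynomial over a field is irreducible iff it has no root). Hence m_α(x) = x^2 - 203.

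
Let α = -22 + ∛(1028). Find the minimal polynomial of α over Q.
m_α(x) = x^3 + 66x^2 + 1452x + 9620

Set β = α + 22 = ∛(1028), so β^3 = 1028. Then (α + 22)^3 - 1028 = 0, i.e. α is a root of g(x) = (x + 22)^3 - 1028 = x^3 + 66x^2 + 1452x + 9620. Since g(x) = h(x + 22) where h(x) = x^3 - 1028, and h is irreducible over Q (because 1028 is not a perfect cube, so h has no rational root, and a monic cubic with no rational root is irreducible), g is also irreducible (irreducibility is preserved under the substitution x → x + 22). Hence m_α(x) = x^3 + 66x^2 + 1452x + 9620.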